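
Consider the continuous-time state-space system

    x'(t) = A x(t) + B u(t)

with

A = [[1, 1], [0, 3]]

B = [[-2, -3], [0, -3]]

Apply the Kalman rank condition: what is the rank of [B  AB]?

2

AB = [[-2, -6], [0, -9]]
Controllability matrix C = [B  AB] = [[-2, -3, -2, -6], [0, -3, 0, -9]]
Take the 2×2 submatrix of C formed by columns 1, 2: [[-2, -3], [0, -3]]. Its determinant is (-2)·(-3) - (-3)·0 = 6 - 0 = 6 ≠ 0.
So rank(C) ≥ 2; since C has 2 rows, rank(C) = 2.
rank(C) = 2 = n, so the pair (A, B) is completely controllable.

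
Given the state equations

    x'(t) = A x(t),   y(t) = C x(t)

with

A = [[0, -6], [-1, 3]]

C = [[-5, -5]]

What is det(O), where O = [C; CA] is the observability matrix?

-50

CA = [[5, 15]]
Observability matrix O = [C; CA] = [[-5, -5], [5, 15]]
det(O) = (-5)·15 - (-5)·5 = -75 - (-25) = -50
Since det(O) ≠ 0, rank(O) = 2 and the system is completely observable.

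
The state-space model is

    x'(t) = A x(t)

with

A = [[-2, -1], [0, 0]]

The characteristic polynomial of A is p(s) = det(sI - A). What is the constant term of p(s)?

For a 2×2 matrix, det(sI - A) = s^2 - (tr A)s + det A.
tr A = -2, det A = 0.
So p(s) = s^2 + 2s.
The constant term is 0.

0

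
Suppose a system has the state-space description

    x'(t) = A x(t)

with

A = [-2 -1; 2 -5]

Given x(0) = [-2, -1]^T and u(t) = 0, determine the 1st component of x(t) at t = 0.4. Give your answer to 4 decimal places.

det(sI - A) = s^2 - (tr A)s + det A, with tr A = (-2) + (-5) = -7 and det A = (-2)·(-5) - (-1)·2 = 10 - (-2) = 12.
So p(s) = det(sI - A) = s^2 + 7s + 12.
Factor s^2 + 7s + 12: two numbers with sum -7 and product 12 are -3 and -4, so s^2 + 7s + 12 = (s + 3)(s + 4).
Hence p(s) = (s + 3) (s + 4), with roots -4, -3.
The eigenvalues -4, -3 are distinct and real, so A is diagonalisable and x(t) = e^{At} x(0) = V diag(e^{λ_i t}) V^{-1} x(0), where the columns of V are the eigenvectors.
λ = -4: A - (-4)I = [[2, -1], [2, -1]]. Row 1 gives 2·v1 + (-1)·v2 = 0, so take v_1 = [-1, -2]^T.
λ = -3: A - (-3)I = [[1, -1], [2, -2]]. Row 1 gives 1·v1 + (-1)·v2 = 0, so take v_2 = [1, 1]^T.
V = [v_1 v_2] = [[-1, 1], [-2, 1]] has det V = 1, so V^{-1} = adj(V)/det V = [[1, -1], [2, -1]].
Modal coordinates z(0) = V^{-1} x(0): 1·(-2) + (-1)·(-1) = -1; 2·(-2) + (-1)·(-1) = -3; so z(0) = [-1, -3]^T.
x_1(t) = Σ_i (v_i)_1 · z_i(0) · e^{λ_i t} (row 1 of V times the modal terms).
x_1(0.4) = (-1)·(-1)·e^{-4·0.4} + 1·(-3)·e^{-3·0.4} = 1·0.201897 + (-3)·0.301194 = -0.7017.

-0.7017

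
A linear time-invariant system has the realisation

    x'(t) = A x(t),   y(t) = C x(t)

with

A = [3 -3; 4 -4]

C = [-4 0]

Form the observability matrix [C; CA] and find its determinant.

CA = [[-12, 12]]
Observability matrix O = [C; CA] = [[-4, 0], [-12, 12]]
det(O) = (-4)·12 - 0·(-12) = -48 - 0 = -48
Since det(O) ≠ 0, rank(O) = 2 and the system is completely observable.

-48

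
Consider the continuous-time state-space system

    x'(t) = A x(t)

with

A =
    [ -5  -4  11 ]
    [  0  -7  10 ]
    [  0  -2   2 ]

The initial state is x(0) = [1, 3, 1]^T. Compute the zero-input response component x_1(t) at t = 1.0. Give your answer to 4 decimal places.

-0.0788

det(sI - A) = s^3 - (tr A)s^2 + (M11 + M22 + M33)s - det A, where Mii is the 2×2 principal minor of A obtained by deleting row i and column i.
tr A = (-5) + (-7) + 2 = -10; M11 = (-7)·2 - 10·(-2) = -14 - (-20) = 6; M22 = (-5)·2 - 11·0 = -10 - 0 = -10; M33 = (-5)·(-7) - (-4)·0 = 35 - 0 = 35; sum of minors = 31.
det A = (-5)·((-7)·2 - 10·(-2)) - (-4)·(0·2 - 10·0) + 11·(0·(-2) - (-7)·0) = (-5)·6 - (-4)·0 + 11·0 = -30.
So p(s) = det(sI - A) = s^3 + 10s^2 + 31s + 30.
Rational-root test: any integer root divides 30. Testing small divisors, s = -2 works: p(-2) = -8 + 40 + (-62) + 30 = 0, so (s + 2) is a factor.
Dividing, p(s) = (s + 2)(s^2 + 8s + 15).
Factor s^2 + 8s + 15: two numbers with sum -8 and product 15 are -3 and -5, so s^2 + 8s + 15 = (s + 3)(s + 5).
Hence p(s) = (s + 2) (s + 3) (s + 5), with roots -5, -3, -2.
The eigenvalues -5, -3, -2 are distinct and real, so A is diagonalisable and x(t) = e^{At} x(0) = V diag(e^{λ_i t}) V^{-1} x(0), where the columns of V are the eigenvectors.
λ = -5: A - (-5)I = [[0, -4, 11], [0, -2, 10], [0, -2, 7]]. v must be orthogonal to every row; (row 1) × (row 2) = [-18, 0, 0], so take v_1 = [1, 0, 0]^T.
λ = -3: A - (-3)I = [[-2, -4, 11], [0, -4, 10], [0, -2, 5]]. v must be orthogonal to every row; (row 1) × (row 2) = [4, 20, 8], so take v_2 = [1, 5, 2]^T.
λ = -2: A - (-2)I = [[-3, -4, 11], [0, -5, 10], [0, -2, 4]]. v must be orthogonal to every row; (row 1) × (row 2) = [15, 30, 15], so take v_3 = [1, 2, 1]^T.
V = [v_1 v_2 v_3] = [[1, 1, 1], [0, 5, 2], [0, 2, 1]] has det V = 1, so V^{-1} = adj(V)/det V = [[1, 1, -3], [0, 1, -2], [0, -2, 5]].
Modal coordinates z(0) = V^{-1} x(0): 1·1 + 1·3 + (-3)·1 = 1; 0·1 + 1·3 + (-2)·1 = 1; 0·1 + (-2)·3 + 5·1 = -1; so z(0) = [1, 1, -1]^T.
x_1(t) = Σ_i (v_i)_1 · z_i(0) · e^{λ_i t} (row 1 of V times the modal terms).
x_1(1.0) = 1·1·e^{-5·1.0} + 1·1·e^{-3·1.0} + 1·(-1)·e^{-2·1.0} = 1·0.006738 + 1·0.049787 + (-1)·0.135335 = -0.0788.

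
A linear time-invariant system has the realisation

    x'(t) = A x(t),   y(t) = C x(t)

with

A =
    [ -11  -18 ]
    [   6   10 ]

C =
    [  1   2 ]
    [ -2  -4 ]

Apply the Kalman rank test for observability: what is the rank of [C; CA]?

CA = [[1, 2], [-2, -4]]
Observability matrix O = [C; CA] = [[1, 2], [-2, -4], [1, 2], [-2, -4]]
Every row of O is a scalar multiple of row 1 = [1, 2] (multipliers 1, -2, 1, -2), so the rows span a one-dimensional space.
O ≠ 0, hence rank(O) = 1.
rank(O) = 1 < n = 2, so the pair (A, C) is not completely observable.

1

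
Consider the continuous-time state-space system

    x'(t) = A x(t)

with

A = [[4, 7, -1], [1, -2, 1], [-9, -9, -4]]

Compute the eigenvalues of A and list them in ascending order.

det(sI - A) = s^3 - (tr A)s^2 + (M11 + M22 + M33)s - det A, where Mii is the 2×2 principal minor of A obtained by deleting row i and column i.
tr A = 4 + (-2) + (-4) = -2; M11 = (-2)·(-4) - 1·(-9) = 8 - (-9) = 17; M22 = 4·(-4) - (-1)·(-9) = -16 - 9 = -25; M33 = 4·(-2) - 7·1 = -8 - 7 = -15; sum of minors = -23.
det A = 4·((-2)·(-4) - 1·(-9)) - 7·(1·(-4) - 1·(-9)) + (-1)·(1·(-9) - (-2)·(-9)) = 4·17 - 7·5 + (-1)·(-27) = 60.
So p(s) = det(sI - A) = s^3 + 2s^2 - 23s - 60.
Rational-root test: any integer root divides -60. Testing small divisors, s = -3 works: p(-3) = -27 + 18 + 69 + (-60) = 0, so (s + 3) is a factor.
Dividing, p(s) = (s + 3)(s^2 - s - 20).
Factor s^2 - s - 20: two numbers with sum 1 and product -20 are 5 and -4, so s^2 - s - 20 = (s - 5)(s + 4).
Hence p(s) = (s - 5) (s + 3) (s + 4), with roots -4, -3, 5.
At least one eigenvalue has non-negative real part, so the system is not asymptotically stable.

-4, -3, 5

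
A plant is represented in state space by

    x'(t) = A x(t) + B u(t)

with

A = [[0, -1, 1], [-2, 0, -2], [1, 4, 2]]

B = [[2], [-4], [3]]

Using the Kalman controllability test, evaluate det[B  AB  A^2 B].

AB = [[7], [-10], [-8]]
A^2B = [[2], [2], [-49]]
Controllability matrix C = [B  AB  A^2B] = [[2, 7, 2], [-4, -10, 2], [3, -8, -49]]
Expanding along the first row, det(C) = 2·((-10)·(-49) - 2·(-8)) - 7·((-4)·(-49) - 2·3) + 2·((-4)·(-8) - (-10)·3) = 2·506 - 7·190 + 2·62 = -194
Since det(C) ≠ 0, rank(C) = 3 and the system is completely controllable.

-194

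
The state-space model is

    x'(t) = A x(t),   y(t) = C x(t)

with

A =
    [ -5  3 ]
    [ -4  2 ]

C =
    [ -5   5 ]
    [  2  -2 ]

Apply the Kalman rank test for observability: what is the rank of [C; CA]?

CA = [[5, -5], [-2, 2]]
Observability matrix O = [C; CA] = [[-5, 5], [2, -2], [5, -5], [-2, 2]]
Every row of O is a scalar multiple of row 1 = [-5, 5] (multipliers 1, -2/5, -1, 2/5), so the rows span a one-dimensional space.
O ≠ 0, hence rank(O) = 1.
rank(O) = 1 < n = 2, so the pair (A, C) is not completely observable.

1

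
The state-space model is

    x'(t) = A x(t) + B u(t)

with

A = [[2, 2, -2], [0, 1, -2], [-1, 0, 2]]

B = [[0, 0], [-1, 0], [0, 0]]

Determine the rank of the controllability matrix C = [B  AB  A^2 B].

3

AB = [[-2, 0], [-1, 0], [0, 0]]
A^2B = [[-6, 0], [-1, 0], [2, 0]]
Controllability matrix C = [B  AB  A^2B] = [[0, 0, -2, 0, -6, 0], [-1, 0, -1, 0, -1, 0], [0, 0, 0, 0, 2, 0]]
Take the 3×3 submatrix of C formed by columns 1, 3, 5: [[0, -2, -6], [-1, -1, -1], [0, 0, 2]]. Its determinant is 0·((-1)·2 - (-1)·0) - (-2)·((-1)·2 - (-1)·0) + (-6)·((-1)·0 - (-1)·0) = 0·(-2) - (-2)·(-2) + (-6)·0 = -4 ≠ 0.
So rank(C) ≥ 3; since C has 3 rows, rank(C) = 3.
rank(C) = 3 = n, so the pair (A, B) is completely controllable.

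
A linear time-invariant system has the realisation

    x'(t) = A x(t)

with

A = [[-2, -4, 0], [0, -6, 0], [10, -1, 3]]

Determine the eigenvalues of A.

-6, -2, 3

det(sI - A) = s^3 - (tr A)s^2 + (M11 + M22 + M33)s - det A, where Mii is the 2×2 principal minor of A obtained by deleting row i and column i.
tr A = (-2) + (-6) + 3 = -5; M11 = (-6)·3 - 0·(-1) = -18 - 0 = -18; M22 = (-2)·3 - 0·10 = -6 - 0 = -6; M33 = (-2)·(-6) - (-4)·0 = 12 - 0 = 12; sum of minors = -12.
det A = (-2)·((-6)·3 - 0·(-1)) - (-4)·(0·3 - 0·10) + 0·(0·(-1) - (-6)·10) = (-2)·(-18) - (-4)·0 + 0·60 = 36.
So p(s) = det(sI - A) = s^3 + 5s^2 - 12s - 36.
Rational-root test: any integer root divides -36. Testing small divisors, s = -2 works: p(-2) = -8 + 20 + 24 + (-36) = 0, so (s + 2) is a factor.
Dividing, p(s) = (s + 2)(s^2 + 3s - 18).
Factor s^2 + 3s - 18: two numbers with sum -3 and product -18 are 3 and -6, so s^2 + 3s - 18 = (s - 3)(s + 6).
Hence p(s) = (s - 3) (s + 2) (s + 6), with roots -6, -2, 3.
At least one eigenvalue has non-negative real part, so the system is not asymptotically stable.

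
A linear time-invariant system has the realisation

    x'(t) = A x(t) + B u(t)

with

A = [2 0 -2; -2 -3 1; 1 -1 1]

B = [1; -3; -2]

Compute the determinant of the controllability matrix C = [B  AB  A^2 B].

AB = [[6], [5], [2]]
A^2B = [[8], [-25], [3]]
Controllability matrix C = [B  AB  A^2B] = [[1, 6, 8], [-3, 5, -25], [-2, 2, 3]]
Expanding along the first row, det(C) = 1·(5·3 - (-25)·2) - 6·((-3)·3 - (-25)·(-2)) + 8·((-3)·2 - 5·(-2)) = 1·65 - 6·(-59) + 8·4 = 451
Since det(C) ≠ 0, rank(C) = 3 and the system is completely controllable.

451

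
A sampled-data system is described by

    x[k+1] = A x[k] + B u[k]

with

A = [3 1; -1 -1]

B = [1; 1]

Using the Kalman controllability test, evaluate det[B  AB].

-6

AB = [[4], [-2]]
Controllability matrix C = [B  AB] = [[1, 4], [1, -2]]
det(C) = 1·(-2) - 4·1 = -2 - 4 = -6
Since det(C) ≠ 0, rank(C) = 2 and the system is completely controllable.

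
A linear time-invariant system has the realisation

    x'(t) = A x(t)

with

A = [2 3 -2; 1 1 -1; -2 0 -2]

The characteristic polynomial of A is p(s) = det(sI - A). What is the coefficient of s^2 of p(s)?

Expand det(sI - A) for the 3×3 matrix.
p(s) = s^3 - s^2 - 11s - 4.
(Check: constant term = det(-A) = (-1)^3 det A = -4; coefficient of s^2 = -tr A = -1.)
The coefficient of s^2 is -1.

-1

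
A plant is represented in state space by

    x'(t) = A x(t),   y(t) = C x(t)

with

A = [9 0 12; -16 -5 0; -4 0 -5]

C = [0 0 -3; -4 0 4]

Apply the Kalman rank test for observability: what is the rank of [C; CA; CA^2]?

2

CA = [[12, 0, 15], [-52, 0, -68]]
CA^2 = [[48, 0, 69], [-196, 0, -284]]
Observability matrix O = [C; CA; CA^2] = [[0, 0, -3], [-4, 0, 4], [12, 0, 15], [-52, 0, -68], [48, 0, 69], [-196, 0, -284]]
Column 2 of O is identically zero, so rank(O) ≤ 2.
The 2×2 minor from rows 1, 2, columns 1, 3 is 0·4 - (-3)·(-4) = 0 - 12 = -12 ≠ 0, so rank(O) = 2.
rank(O) = 2 < n = 3, so the pair (A, C) is not completely observable.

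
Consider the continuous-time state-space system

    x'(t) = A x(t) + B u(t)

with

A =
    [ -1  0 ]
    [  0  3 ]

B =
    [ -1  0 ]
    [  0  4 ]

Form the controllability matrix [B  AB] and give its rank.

AB = [[1, 0], [0, 12]]
Controllability matrix C = [B  AB] = [[-1, 0, 1, 0], [0, 4, 0, 12]]
Take the 2×2 submatrix of C formed by columns 1, 2: [[-1, 0], [0, 4]]. Its determinant is (-1)·4 - 0·0 = -4 - 0 = -4 ≠ 0.
So rank(C) ≥ 2; since C has 2 rows, rank(C) = 2.
rank(C) = 2 = n, so the pair (A, B) is completely controllable.

2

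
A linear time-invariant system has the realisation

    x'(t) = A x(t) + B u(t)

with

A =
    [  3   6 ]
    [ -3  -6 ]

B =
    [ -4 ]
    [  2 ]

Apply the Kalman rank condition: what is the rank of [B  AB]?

1

AB = [[0], [0]]
Controllability matrix C = [B  AB] = [[-4, 0], [2, 0]]
Every column of C is a scalar multiple of column 1 = [-4, 2] (multipliers 1, 0), so the columns span a one-dimensional space.
C ≠ 0, hence rank(C) = 1.
rank(C) = 1 < n = 2, so the pair (A, B) is not completely controllable.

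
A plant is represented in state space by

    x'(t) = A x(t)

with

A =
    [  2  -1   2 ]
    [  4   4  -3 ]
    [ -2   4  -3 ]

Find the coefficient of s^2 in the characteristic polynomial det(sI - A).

Expand det(sI - A) for the 3×3 matrix.
p(s) = s^3 - 3s^2 + 10s - 30.
(Check: constant term = det(-A) = (-1)^3 det A = -30; coefficient of s^2 = -tr A = -3.)
The coefficient of s^2 is -3.

-3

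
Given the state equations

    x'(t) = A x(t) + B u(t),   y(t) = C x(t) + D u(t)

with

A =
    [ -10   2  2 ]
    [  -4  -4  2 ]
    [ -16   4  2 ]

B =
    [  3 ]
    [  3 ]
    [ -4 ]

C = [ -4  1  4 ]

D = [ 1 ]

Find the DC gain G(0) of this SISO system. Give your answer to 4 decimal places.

G(0) = C(-A)^{-1}B + D = -C A^{-1} B + D.
det A = -48, so A^{-1} = (1/-48)·adj(A) = [[1/3, -1/12, -1/4], [1/2, -1/4, -1/4], [5/3, -1/6, -1]]
A^{-1} B = [7/4, 7/4, 17/2]^T
C A^{-1} B = 115/4
G(0) = D - C A^{-1} B = 1 - (115/4) = -111/4 ≈ -27.7500

-27.7500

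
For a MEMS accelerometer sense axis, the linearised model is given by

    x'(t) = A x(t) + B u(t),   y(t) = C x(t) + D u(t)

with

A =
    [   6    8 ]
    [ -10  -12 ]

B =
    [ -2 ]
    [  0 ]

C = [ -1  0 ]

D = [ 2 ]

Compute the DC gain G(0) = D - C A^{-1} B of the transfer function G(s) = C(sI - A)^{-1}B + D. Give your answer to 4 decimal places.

5.0000

G(0) = C(-A)^{-1}B + D = -C A^{-1} B + D.
det A = 8, so A^{-1} = (1/8)·adj(A) = [[-3/2, -1], [5/4, 3/4]]
A^{-1} B = [3, -5/2]^T
C A^{-1} B = -3
G(0) = D - C A^{-1} B = 2 - (-3) = 5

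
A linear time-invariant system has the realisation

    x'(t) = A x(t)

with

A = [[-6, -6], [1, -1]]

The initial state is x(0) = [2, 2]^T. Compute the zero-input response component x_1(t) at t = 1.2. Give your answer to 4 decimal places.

det(sI - A) = s^2 - (tr A)s + det A, with tr A = (-6) + (-1) = -7 and det A = (-6)·(-1) - (-6)·1 = 6 - (-6) = 12.
So p(s) = det(sI - A) = s^2 + 7s + 12.
Factor s^2 + 7s + 12: two numbers with sum -7 and product 12 are -3 and -4, so s^2 + 7s + 12 = (s + 3)(s + 4).
Hence p(s) = (s + 3) (s + 4), with roots -4, -3.
The eigenvalues -4, -3 are distinct and real, so A is diagonalisable and x(t) = e^{At} x(0) = V diag(e^{λ_i t}) V^{-1} x(0), where the columns of V are the eigenvectors.
λ = -4: A - (-4)I = [[-2, -6], [1, 3]]. Row 1 gives (-2)·v1 + (-6)·v2 = 0, so take v_1 = [3, -1]^T.
λ = -3: A - (-3)I = [[-3, -6], [1, 2]]. Row 1 gives (-3)·v1 + (-6)·v2 = 0, so take v_2 = [-2, 1]^T.
V = [v_1 v_2] = [[3, -2], [-1, 1]] has det V = 1, so V^{-1} = adj(V)/det V = [[1, 2], [1, 3]].
Modal coordinates z(0) = V^{-1} x(0): 1·2 + 2·2 = 6; 1·2 + 3·2 = 8; so z(0) = [6, 8]^T.
x_1(t) = Σ_i (v_i)_1 · z_i(0) · e^{λ_i t} (row 1 of V times the modal terms).
x_1(1.2) = 3·6·e^{-4·1.2} + (-2)·8·e^{-3·1.2} = 18·0.008230 + (-16)·0.027324 = -0.2890.

-0.2890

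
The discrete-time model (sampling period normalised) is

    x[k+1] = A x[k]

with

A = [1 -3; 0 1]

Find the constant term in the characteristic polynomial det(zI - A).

1

For a 2×2 matrix, det(zI - A) = z^2 - (tr A)z + det A.
tr A = 2, det A = 1.
So p(z) = z^2 - 2z + 1.
The constant term is 1.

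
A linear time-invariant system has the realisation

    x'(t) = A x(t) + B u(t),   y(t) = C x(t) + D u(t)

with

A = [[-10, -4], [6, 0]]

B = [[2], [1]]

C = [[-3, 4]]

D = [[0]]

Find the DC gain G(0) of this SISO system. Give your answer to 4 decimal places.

4.1667

G(0) = C(-A)^{-1}B + D = -C A^{-1} B + D.
det A = 24, so A^{-1} = (1/24)·adj(A) = [[0, 1/6], [-1/4, -5/12]]
A^{-1} B = [1/6, -11/12]^T
C A^{-1} B = -25/6
G(0) = D - C A^{-1} B = 0 - (-25/6) = 25/6 ≈ 4.1667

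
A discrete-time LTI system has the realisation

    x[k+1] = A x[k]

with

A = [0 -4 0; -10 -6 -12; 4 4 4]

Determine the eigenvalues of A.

det(zI - A) = z^3 - (tr A)z^2 + (M11 + M22 + M33)z - det A, where Mii is the 2×2 principal minor of A obtained by deleting row i and column i.
tr A = 0 + (-6) + 4 = -2; M11 = (-6)·4 - (-12)·4 = -24 - (-48) = 24; M22 = 0·4 - 0·4 = 0 - 0 = 0; M33 = 0·(-6) - (-4)·(-10) = 0 - 40 = -40; sum of minors = -16.
det A = 0·((-6)·4 - (-12)·4) - (-4)·((-10)·4 - (-12)·4) + 0·((-10)·4 - (-6)·4) = 0·24 - (-4)·8 + 0·(-16) = 32.
So p(z) = det(zI - A) = z^3 + 2z^2 - 16z - 32.
Rational-root test: any integer root divides -32. Testing small divisors, z = -2 works: p(-2) = -8 + 8 + 32 + (-32) = 0, so (z + 2) is a factor.
Dividing, p(z) = (z + 2)(z^2 - 16).
Factor z^2 - 16: two numbers with sum 0 and product -16 are 4 and -4, so z^2 - 16 = (z - 4)(z + 4).
Hence p(z) = (z - 4) (z + 2) (z + 4), with roots -4, -2, 4.

-4, -2, 4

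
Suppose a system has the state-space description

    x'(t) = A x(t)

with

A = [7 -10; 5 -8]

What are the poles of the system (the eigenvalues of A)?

-3, 2

det(sI - A) = s^2 - (tr A)s + det A, with tr A = 7 + (-8) = -1 and det A = 7·(-8) - (-10)·5 = -56 - (-50) = -6.
So p(s) = det(sI - A) = s^2 + s - 6.
Factor s^2 + s - 6: two numbers with sum -1 and product -6 are 2 and -3, so s^2 + s - 6 = (s - 2)(s + 3).
Hence p(s) = (s - 2) (s + 3), with roots -3, 2.
At least one eigenvalue has non-negative real part, so the system is not asymptotically stable.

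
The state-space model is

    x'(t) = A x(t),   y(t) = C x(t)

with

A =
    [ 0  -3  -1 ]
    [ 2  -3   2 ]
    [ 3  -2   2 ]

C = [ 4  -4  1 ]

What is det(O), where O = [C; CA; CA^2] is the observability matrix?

CA = [[-5, -2, -10]]
CA^2 = [[-34, 41, -19]]
Observability matrix O = [C; CA; CA^2] = [[4, -4, 1], [-5, -2, -10], [-34, 41, -19]]
Expanding along the first row, det(O) = 4·((-2)·(-19) - (-10)·41) - (-4)·((-5)·(-19) - (-10)·(-34)) + 1·((-5)·41 - (-2)·(-34)) = 4·448 - (-4)·(-245) + 1·(-273) = 539
Since det(O) ≠ 0, rank(O) = 3 and the system is completely observable.

539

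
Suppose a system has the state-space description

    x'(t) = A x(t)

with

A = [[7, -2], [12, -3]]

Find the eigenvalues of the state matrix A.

det(sI - A) = s^2 - (tr A)s + det A, with tr A = 7 + (-3) = 4 and det A = 7·(-3) - (-2)·12 = -21 - (-24) = 3.
So p(s) = det(sI - A) = s^2 - 4s + 3.
Factor s^2 - 4s + 3: two numbers with sum 4 and product 3 are 3 and 1, so s^2 - 4s + 3 = (s - 3)(s - 1).
Hence p(s) = (s - 3) (s - 1), with roots 1, 3.
At least one eigenvalue has non-negative real part, so the system is not asymptotically stable.

1, 3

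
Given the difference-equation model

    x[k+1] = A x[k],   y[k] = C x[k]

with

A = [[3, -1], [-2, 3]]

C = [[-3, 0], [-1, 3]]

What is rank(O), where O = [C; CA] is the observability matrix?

2

CA = [[-9, 3], [-9, 10]]
Observability matrix O = [C; CA] = [[-3, 0], [-1, 3], [-9, 3], [-9, 10]]
Take the 2×2 submatrix of O formed by rows 1, 2: [[-3, 0], [-1, 3]]. Its determinant is (-3)·3 - 0·(-1) = -9 - 0 = -9 ≠ 0.
So rank(O) ≥ 2; since O has 2 columns, rank(O) = 2.
rank(O) = 2 = n, so the pair (A, C) is completely observable.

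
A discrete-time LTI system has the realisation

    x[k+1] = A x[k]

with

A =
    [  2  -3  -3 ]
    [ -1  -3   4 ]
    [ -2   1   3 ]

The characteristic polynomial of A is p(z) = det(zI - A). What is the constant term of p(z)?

-10

Expand det(zI - A) for the 3×3 matrix.
p(z) = z^3 - 2z^2 - 22z - 10.
(Check: constant term = det(-A) = (-1)^3 det A = -10; coefficient of z^2 = -tr A = -2.)
The constant term is -10.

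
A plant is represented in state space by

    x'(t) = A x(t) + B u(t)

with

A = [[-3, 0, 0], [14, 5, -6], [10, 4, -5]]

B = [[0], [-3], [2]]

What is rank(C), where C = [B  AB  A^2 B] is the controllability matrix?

2

AB = [[0], [-27], [-22]]
A^2B = [[0], [-3], [2]]
Controllability matrix C = [B  AB  A^2B] = [[0, 0, 0], [-3, -27, -3], [2, -22, 2]]
Row 1 of C is identically zero, so rank(C) ≤ 2.
The 2×2 minor from rows 2, 3, columns 1, 2 is (-3)·(-22) - (-27)·2 = 66 - (-54) = 120 ≠ 0, so rank(C) = 2.
rank(C) = 2 < n = 3, so the pair (A, B) is not completely controllable.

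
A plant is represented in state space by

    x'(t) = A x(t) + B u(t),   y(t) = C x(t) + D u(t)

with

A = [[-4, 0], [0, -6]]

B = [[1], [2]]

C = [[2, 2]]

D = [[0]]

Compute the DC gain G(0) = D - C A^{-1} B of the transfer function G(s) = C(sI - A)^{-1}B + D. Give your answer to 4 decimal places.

G(0) = C(-A)^{-1}B + D = -C A^{-1} B + D.
det A = 24, so A^{-1} = (1/24)·adj(A) = [[-1/4, 0], [0, -1/6]]
A^{-1} B = [-1/4, -1/3]^T
C A^{-1} B = -7/6
G(0) = D - C A^{-1} B = 0 - (-7/6) = 7/6 ≈ 1.1667

1.1667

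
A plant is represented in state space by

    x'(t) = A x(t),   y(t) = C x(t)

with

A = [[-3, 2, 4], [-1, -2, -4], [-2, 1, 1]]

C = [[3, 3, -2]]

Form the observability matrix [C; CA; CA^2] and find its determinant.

-1076

CA = [[-8, -2, -2]]
CA^2 = [[30, -14, -26]]
Observability matrix O = [C; CA; CA^2] = [[3, 3, -2], [-8, -2, -2], [30, -14, -26]]
Expanding along the first row, det(O) = 3·((-2)·(-26) - (-2)·(-14)) - 3·((-8)·(-26) - (-2)·30) + (-2)·((-8)·(-14) - (-2)·30) = 3·24 - 3·268 + (-2)·172 = -1076
Since det(O) ≠ 0, rank(O) = 3 and the system is completely observable.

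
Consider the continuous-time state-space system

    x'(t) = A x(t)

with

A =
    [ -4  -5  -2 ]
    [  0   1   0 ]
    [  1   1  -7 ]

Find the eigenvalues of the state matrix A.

det(sI - A) = s^3 - (tr A)s^2 + (M11 + M22 + M33)s - det A, where Mii is the 2×2 principal minor of A obtained by deleting row i and column i.
tr A = (-4) + 1 + (-7) = -10; M11 = 1·(-7) - 0·1 = -7 - 0 = -7; M22 = (-4)·(-7) - (-2)·1 = 28 - (-2) = 30; M33 = (-4)·1 - (-5)·0 = -4 - 0 = -4; sum of minors = 19.
det A = (-4)·(1·(-7) - 0·1) - (-5)·(0·(-7) - 0·1) + (-2)·(0·1 - 1·1) = (-4)·(-7) - (-5)·0 + (-2)·(-1) = 30.
So p(s) = det(sI - A) = s^3 + 10s^2 + 19s - 30.
Rational-root test: any integer root divides -30. Testing small divisors, s = 1 works: p(1) = 1 + 10 + 19 + (-30) = 0, so (s - 1) is a factor.
Dividing, p(s) = (s - 1)(s^2 + 11s + 30).
Factor s^2 + 11s + 30: two numbers with sum -11 and product 30 are -5 and -6, so s^2 + 11s + 30 = (s + 5)(s + 6).
Hence p(s) = (s - 1) (s + 5) (s + 6), with roots -6, -5, 1.
At least one eigenvalue has non-negative real part, so the system is not asymptotically stable.

-6, -5, 1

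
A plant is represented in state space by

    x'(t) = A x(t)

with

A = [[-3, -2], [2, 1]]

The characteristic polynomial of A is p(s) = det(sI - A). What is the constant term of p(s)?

For a 2×2 matrix, det(sI - A) = s^2 - (tr A)s + det A.
tr A = -2, det A = 1.
So p(s) = s^2 + 2s + 1.
The constant term is 1.

1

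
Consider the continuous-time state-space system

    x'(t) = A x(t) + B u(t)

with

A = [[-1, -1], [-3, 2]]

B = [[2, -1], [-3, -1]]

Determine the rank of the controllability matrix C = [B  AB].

AB = [[1, 2], [-12, 1]]
Controllability matrix C = [B  AB] = [[2, -1, 1, 2], [-3, -1, -12, 1]]
Take the 2×2 submatrix of C formed by columns 1, 2: [[2, -1], [-3, -1]]. Its determinant is 2·(-1) - (-1)·(-3) = -2 - 3 = -5 ≠ 0.
So rank(C) ≥ 2; since C has 2 rows, rank(C) = 2.
rank(C) = 2 = n, so the pair (A, B) is completely controllable.

2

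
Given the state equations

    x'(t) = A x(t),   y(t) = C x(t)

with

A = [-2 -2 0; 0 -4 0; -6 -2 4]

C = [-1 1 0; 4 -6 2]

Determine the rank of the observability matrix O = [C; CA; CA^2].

CA = [[2, -2, 0], [-20, 12, 8]]
CA^2 = [[-4, 4, 0], [-8, -24, 32]]
Observability matrix O = [C; CA; CA^2] = [[-1, 1, 0], [4, -6, 2], [2, -2, 0], [-20, 12, 8], [-4, 4, 0], [-8, -24, 32]]
The columns c1, c2, c3 of O are linearly dependent: c1 + c2 + c3 = 0 (check each entry), so rank(O) ≤ 2.
The 2×2 minor from rows 1, 2, columns 1, 2 is (-1)·(-6) - 1·4 = 6 - 4 = 2 ≠ 0, so rank(O) = 2.
rank(O) = 2 < n = 3, so the pair (A, C) is not completely observable.

2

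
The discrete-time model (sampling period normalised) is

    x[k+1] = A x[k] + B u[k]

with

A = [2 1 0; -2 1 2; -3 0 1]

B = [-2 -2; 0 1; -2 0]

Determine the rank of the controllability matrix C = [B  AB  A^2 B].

3

AB = [[-4, -3], [0, 5], [4, 6]]
A^2B = [[-8, -1], [16, 23], [16, 15]]
Controllability matrix C = [B  AB  A^2B] = [[-2, -2, -4, -3, -8, -1], [0, 1, 0, 5, 16, 23], [-2, 0, 4, 6, 16, 15]]
Take the 3×3 submatrix of C formed by columns 1, 2, 3: [[-2, -2, -4], [0, 1, 0], [-2, 0, 4]]. Its determinant is (-2)·(1·4 - 0·0) - (-2)·(0·4 - 0·(-2)) + (-4)·(0·0 - 1·(-2)) = (-2)·4 - (-2)·0 + (-4)·2 = -16 ≠ 0.
So rank(C) ≥ 3; since C has 3 rows, rank(C) = 3.
rank(C) = 3 = n, so the pair (A, B) is completely controllable.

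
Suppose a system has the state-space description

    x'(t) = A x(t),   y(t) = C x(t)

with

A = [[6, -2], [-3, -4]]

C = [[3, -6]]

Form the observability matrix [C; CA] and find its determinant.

CA = [[36, 18]]
Observability matrix O = [C; CA] = [[3, -6], [36, 18]]
det(O) = 3·18 - (-6)·36 = 54 - (-216) = 270
Since det(O) ≠ 0, rank(O) = 2 and the system is completely observable.

270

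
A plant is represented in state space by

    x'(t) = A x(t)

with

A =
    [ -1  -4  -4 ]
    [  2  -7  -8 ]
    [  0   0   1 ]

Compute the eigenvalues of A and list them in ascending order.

-5, -3, 1

det(sI - A) = s^3 - (tr A)s^2 + (M11 + M22 + M33)s - det A, where Mii is the 2×2 principal minor of A obtained by deleting row i and column i.
tr A = (-1) + (-7) + 1 = -7; M11 = (-7)·1 - (-8)·0 = -7 - 0 = -7; M22 = (-1)·1 - (-4)·0 = -1 - 0 = -1; M33 = (-1)·(-7) - (-4)·2 = 7 - (-8) = 15; sum of minors = 7.
det A = (-1)·((-7)·1 - (-8)·0) - (-4)·(2·1 - (-8)·0) + (-4)·(2·0 - (-7)·0) = (-1)·(-7) - (-4)·2 + (-4)·0 = 15.
So p(s) = det(sI - A) = s^3 + 7s^2 + 7s - 15.
Rational-root test: any integer root divides -15. Testing small divisors, s = 1 works: p(1) = 1 + 7 + 7 + (-15) = 0, so (s - 1) is a factor.
Dividing, p(s) = (s - 1)(s^2 + 8s + 15).
Factor s^2 + 8s + 15: two numbers with sum -8 and product 15 are -3 and -5, so s^2 + 8s + 15 = (s + 3)(s + 5).
Hence p(s) = (s - 1) (s + 3) (s + 5), with roots -5, -3, 1.
At least one eigenvalue has non-negative real part, so the system is not asymptotically stable.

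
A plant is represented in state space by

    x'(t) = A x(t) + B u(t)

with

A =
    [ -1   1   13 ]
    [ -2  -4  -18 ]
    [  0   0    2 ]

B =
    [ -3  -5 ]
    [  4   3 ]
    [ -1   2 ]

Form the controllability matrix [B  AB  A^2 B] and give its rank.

AB = [[-6, 34], [8, -38], [-2, 4]]
A^2B = [[-12, -20], [16, 12], [-4, 8]]
Controllability matrix C = [B  AB  A^2B] = [[-3, -5, -6, 34, -12, -20], [4, 3, 8, -38, 16, 12], [-1, 2, -2, 4, -4, 8]]
The rows r1, r2, r3 of C are linearly dependent: r1 + r2 + r3 = 0 (check each entry), so rank(C) ≤ 2.
The 2×2 minor from rows 1, 2, columns 1, 2 is (-3)·3 - (-5)·4 = -9 - (-20) = 11 ≠ 0, so rank(C) = 2.
rank(C) = 2 < n = 3, so the pair (A, B) is not completely controllable.

2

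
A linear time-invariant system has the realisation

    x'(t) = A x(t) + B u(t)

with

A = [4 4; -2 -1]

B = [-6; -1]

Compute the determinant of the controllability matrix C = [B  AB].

AB = [[-28], [13]]
Controllability matrix C = [B  AB] = [[-6, -28], [-1, 13]]
det(C) = (-6)·13 - (-28)·(-1) = -78 - 28 = -106
Since det(C) ≠ 0, rank(C) = 2 and the system is completely controllable.

-106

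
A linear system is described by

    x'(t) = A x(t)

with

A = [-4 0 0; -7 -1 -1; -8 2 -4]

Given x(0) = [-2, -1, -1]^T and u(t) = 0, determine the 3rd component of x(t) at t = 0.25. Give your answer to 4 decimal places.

1.2433

det(sI - A) = s^3 - (tr A)s^2 + (M11 + M22 + M33)s - det A, where Mii is the 2×2 principal minor of A obtained by deleting row i and column i.
tr A = (-4) + (-1) + (-4) = -9; M11 = (-1)·(-4) - (-1)·2 = 4 - (-2) = 6; M22 = (-4)·(-4) - 0·(-8) = 16 - 0 = 16; M33 = (-4)·(-1) - 0·(-7) = 4 - 0 = 4; sum of minors = 26.
det A = (-4)·((-1)·(-4) - (-1)·2) - 0·((-7)·(-4) - (-1)·(-8)) + 0·((-7)·2 - (-1)·(-8)) = (-4)·6 - 0·20 + 0·(-22) = -24.
So p(s) = det(sI - A) = s^3 + 9s^2 + 26s + 24.
Rational-root test: any integer root divides 24. Testing small divisors, s = -2 works: p(-2) = -8 + 36 + (-52) + 24 = 0, so (s + 2) is a factor.
Dividing, p(s) = (s + 2)(s^2 + 7s + 12).
Factor s^2 + 7s + 12: two numbers with sum -7 and product 12 are -3 and -4, so s^2 + 7s + 12 = (s + 3)(s + 4).
Hence p(s) = (s + 2) (s + 3) (s + 4), with roots -4, -3, -2.
The eigenvalues -4, -3, -2 are distinct and real, so A is diagonalisable and x(t) = e^{At} x(0) = V diag(e^{λ_i t}) V^{-1} x(0), where the columns of V are the eigenvectors.
λ = -4: A - (-4)I = [[0, 0, 0], [-7, 3, -1], [-8, 2, 0]]. v must be orthogonal to every row; (row 2) × (row 3) = [2, 8, 10], so take v_1 = [1, 4, 5]^T.
λ = -3: A - (-3)I = [[-1, 0, 0], [-7, 2, -1], [-8, 2, -1]]. v must be orthogonal to every row; (row 1) × (row 2) = [0, -1, -2], so take v_2 = [0, 1, 2]^T.
λ = -2: A - (-2)I = [[-2, 0, 0], [-7, 1, -1], [-8, 2, -2]]. v must be orthogonal to every row; (row 1) × (row 2) = [0, -2, -2], so take v_3 = [0, -1, -1]^T.
V = [v_1 v_2 v_3] = [[1, 0, 0], [4, 1, -1], [5, 2, -1]] has det V = 1, so V^{-1} = adj(V)/det V = [[1, 0, 0], [-1, -1, 1], [3, -2, 1]].
Modal coordinates z(0) = V^{-1} x(0): 1·(-2) + 0·(-1) + 0·(-1) = -2; (-1)·(-2) + (-1)·(-1) + 1·(-1) = 2; 3·(-2) + (-2)·(-1) + 1·(-1) = -5; so z(0) = [-2, 2, -5]^T.
x_3(t) = Σ_i (v_i)_3 · z_i(0) · e^{λ_i t} (row 3 of V times the modal terms).
x_3(0.25) = 5·(-2)·e^{-4·0.25} + 2·2·e^{-3·0.25} + (-1)·(-5)·e^{-2·0.25} = (-10)·0.367879 + 4·0.472367 + 5·0.606531 = 1.2433.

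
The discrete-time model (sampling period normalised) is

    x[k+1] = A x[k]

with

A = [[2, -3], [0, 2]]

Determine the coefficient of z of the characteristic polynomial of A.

-4

For a 2×2 matrix, det(zI - A) = z^2 - (tr A)z + det A.
tr A = 4, det A = 4.
So p(z) = z^2 - 4z + 4.
The coefficient of z is -4.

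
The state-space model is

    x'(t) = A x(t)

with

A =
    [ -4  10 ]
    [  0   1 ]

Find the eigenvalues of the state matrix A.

-4, 1

det(sI - A) = s^2 - (tr A)s + det A, with tr A = (-4) + 1 = -3 and det A = (-4)·1 - 10·0 = -4 - 0 = -4.
So p(s) = det(sI - A) = s^2 + 3s - 4.
Factor s^2 + 3s - 4: two numbers with sum -3 and product -4 are 1 and -4, so s^2 + 3s - 4 = (s - 1)(s + 4).
Hence p(s) = (s - 1) (s + 4), with roots -4, 1.
At least one eigenvalue has non-negative real part, so the system is not asymptotically stable.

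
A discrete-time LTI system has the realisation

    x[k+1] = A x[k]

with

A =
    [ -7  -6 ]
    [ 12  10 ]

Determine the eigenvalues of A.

1, 2

det(zI - A) = z^2 - (tr A)z + det A, with tr A = (-7) + 10 = 3 and det A = (-7)·10 - (-6)·12 = -70 - (-72) = 2.
So p(z) = det(zI - A) = z^2 - 3z + 2.
Factor z^2 - 3z + 2: two numbers with sum 3 and product 2 are 2 and 1, so z^2 - 3z + 2 = (z - 2)(z - 1).
Hence p(z) = (z - 2) (z - 1), with roots 1, 2.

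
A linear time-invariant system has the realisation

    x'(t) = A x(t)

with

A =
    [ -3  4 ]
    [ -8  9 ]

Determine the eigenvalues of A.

det(sI - A) = s^2 - (tr A)s + det A, with tr A = (-3) + 9 = 6 and det A = (-3)·9 - 4·(-8) = -27 - (-32) = 5.
So p(s) = det(sI - A) = s^2 - 6s + 5.
Factor s^2 - 6s + 5: two numbers with sum 6 and product 5 are 5 and 1, so s^2 - 6s + 5 = (s - 5)(s - 1).
Hence p(s) = (s - 5) (s - 1), with roots 1, 5.
At least one eigenvalue has non-negative real part, so the system is not asymptotically stable.

1, 5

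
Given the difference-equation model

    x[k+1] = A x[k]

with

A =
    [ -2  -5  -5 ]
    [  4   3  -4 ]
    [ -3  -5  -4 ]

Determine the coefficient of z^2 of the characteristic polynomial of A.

3

Expand det(zI - A) for the 3×3 matrix.
p(z) = z^3 + 3z^2 - 25z + 21.
(Check: constant term = det(-A) = (-1)^3 det A = 21; coefficient of z^2 = -tr A = 3.)
The coefficient of z^2 is 3.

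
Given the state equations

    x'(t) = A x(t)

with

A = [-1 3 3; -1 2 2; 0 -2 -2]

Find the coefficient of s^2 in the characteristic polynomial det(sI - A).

Expand det(sI - A) for the 3×3 matrix.
p(s) = s^3 + s^2 + 3s.
(Check: constant term = det(-A) = (-1)^3 det A = 0; coefficient of s^2 = -tr A = 1.)
The coefficient of s^2 is 1.

1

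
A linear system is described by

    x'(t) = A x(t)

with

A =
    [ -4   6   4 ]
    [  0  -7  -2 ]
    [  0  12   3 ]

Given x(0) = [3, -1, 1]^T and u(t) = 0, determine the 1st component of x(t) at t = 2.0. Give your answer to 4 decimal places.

-0.2604

det(sI - A) = s^3 - (tr A)s^2 + (M11 + M22 + M33)s - det A, where Mii is the 2×2 principal minor of A obtained by deleting row i and column i.
tr A = (-4) + (-7) + 3 = -8; M11 = (-7)·3 - (-2)·12 = -21 - (-24) = 3; M22 = (-4)·3 - 4·0 = -12 - 0 = -12; M33 = (-4)·(-7) - 6·0 = 28 - 0 = 28; sum of minors = 19.
det A = (-4)·((-7)·3 - (-2)·12) - 6·(0·3 - (-2)·0) + 4·(0·12 - (-7)·0) = (-4)·3 - 6·0 + 4·0 = -12.
So p(s) = det(sI - A) = s^3 + 8s^2 + 19s + 12.
Rational-root test: any integer root divides 12. Testing small divisors, s = -1 works: p(-1) = -1 + 8 + (-19) + 12 = 0, so (s + 1) is a factor.
Dividing, p(s) = (s + 1)(s^2 + 7s + 12).
Factor s^2 + 7s + 12: two numbers with sum -7 and product 12 are -3 and -4, so s^2 + 7s + 12 = (s + 3)(s + 4).
Hence p(s) = (s + 1) (s + 3) (s + 4), with roots -4, -3, -1.
The eigenvalues -4, -3, -1 are distinct and real, so A is diagonalisable and x(t) = e^{At} x(0) = V diag(e^{λ_i t}) V^{-1} x(0), where the columns of V are the eigenvectors.
λ = -4: A - (-4)I = [[0, 6, 4], [0, -3, -2], [0, 12, 7]]. v must be orthogonal to every row; (row 1) × (row 3) = [-6, 0, 0], so take v_1 = [1, 0, 0]^T.
λ = -3: A - (-3)I = [[-1, 6, 4], [0, -4, -2], [0, 12, 6]]. v must be orthogonal to every row; (row 1) × (row 2) = [4, -2, 4], so take v_2 = [-2, 1, -2]^T.
λ = -1: A - (-1)I = [[-3, 6, 4], [0, -6, -2], [0, 12, 4]]. v must be orthogonal to every row; (row 1) × (row 2) = [12, -6, 18], so take v_3 = [2, -1, 3]^T.
V = [v_1 v_2 v_3] = [[1, -2, 2], [0, 1, -1], [0, -2, 3]] has det V = 1, so V^{-1} = adj(V)/det V = [[1, 2, 0], [0, 3, 1], [0, 2, 1]].
Modal coordinates z(0) = V^{-1} x(0): 1·3 + 2·(-1) + 0·1 = 1; 0·3 + 3·(-1) + 1·1 = -2; 0·3 + 2·(-1) + 1·1 = -1; so z(0) = [1, -2, -1]^T.
x_1(t) = Σ_i (v_i)_1 · z_i(0) · e^{λ_i t} (row 1 of V times the modal terms).
x_1(2.0) = 1·1·e^{-4·2.0} + (-2)·(-2)·e^{-3·2.0} + 2·(-1)·e^{-1·2.0} = 1·0.000335 + 4·0.002479 + (-2)·0.135335 = -0.2604.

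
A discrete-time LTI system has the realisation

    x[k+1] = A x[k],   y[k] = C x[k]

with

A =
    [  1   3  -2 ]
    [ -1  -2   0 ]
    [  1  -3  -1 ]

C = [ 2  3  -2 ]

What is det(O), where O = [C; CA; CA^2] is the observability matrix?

-48

CA = [[-3, 6, -2]]
CA^2 = [[-11, -15, 8]]
Observability matrix O = [C; CA; CA^2] = [[2, 3, -2], [-3, 6, -2], [-11, -15, 8]]
Expanding along the first row, det(O) = 2·(6·8 - (-2)·(-15)) - 3·((-3)·8 - (-2)·(-11)) + (-2)·((-3)·(-15) - 6·(-11)) = 2·18 - 3·(-46) + (-2)·111 = -48
Since det(O) ≠ 0, rank(O) = 3 and the system is completely observable.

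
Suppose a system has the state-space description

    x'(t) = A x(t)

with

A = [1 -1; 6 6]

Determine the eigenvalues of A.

det(sI - A) = s^2 - (tr A)s + det A, with tr A = 1 + 6 = 7 and det A = 1·6 - (-1)·6 = 6 - (-6) = 12.
So p(s) = det(sI - A) = s^2 - 7s + 12.
Factor s^2 - 7s + 12: two numbers with sum 7 and product 12 are 4 and 3, so s^2 - 7s + 12 = (s - 4)(s - 3).
Hence p(s) = (s - 4) (s - 3), with roots 3, 4.
At least one eigenvalue has non-negative real part, so the system is not asymptotically stable.

3, 4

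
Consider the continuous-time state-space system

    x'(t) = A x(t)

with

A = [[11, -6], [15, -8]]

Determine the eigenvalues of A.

det(sI - A) = s^2 - (tr A)s + det A, with tr A = 11 + (-8) = 3 and det A = 11·(-8) - (-6)·15 = -88 - (-90) = 2.
So p(s) = det(sI - A) = s^2 - 3s + 2.
Factor s^2 - 3s + 2: two numbers with sum 3 and product 2 are 2 and 1, so s^2 - 3s + 2 = (s - 2)(s - 1).
Hence p(s) = (s - 2) (s - 1), with roots 1, 2.
At least one eigenvalue has non-negative real part, so the system is not asymptotically stable.

1, 2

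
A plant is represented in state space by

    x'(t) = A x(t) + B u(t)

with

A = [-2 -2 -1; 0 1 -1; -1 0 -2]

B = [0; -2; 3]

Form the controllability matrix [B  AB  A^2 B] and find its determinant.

AB = [[1], [-5], [-6]]
A^2B = [[14], [1], [11]]
Controllability matrix C = [B  AB  A^2B] = [[0, 1, 14], [-2, -5, 1], [3, -6, 11]]
Expanding along the first row, det(C) = 0·((-5)·11 - 1·(-6)) - 1·((-2)·11 - 1·3) + 14·((-2)·(-6) - (-5)·3) = 0·(-49) - 1·(-25) + 14·27 = 403
Since det(C) ≠ 0, rank(C) = 3 and the system is completely controllable.

403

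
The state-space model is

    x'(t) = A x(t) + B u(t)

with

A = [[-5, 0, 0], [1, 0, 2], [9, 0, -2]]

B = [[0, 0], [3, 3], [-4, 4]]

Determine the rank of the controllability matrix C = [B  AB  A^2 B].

AB = [[0, 0], [-8, 8], [8, -8]]
A^2B = [[0, 0], [16, -16], [-16, 16]]
Controllability matrix C = [B  AB  A^2B] = [[0, 0, 0, 0, 0, 0], [3, 3, -8, 8, 16, -16], [-4, 4, 8, -8, -16, 16]]
Row 1 of C is identically zero, so rank(C) ≤ 2.
The 2×2 minor from rows 2, 3, columns 1, 2 is 3·4 - 3·(-4) = 12 - (-12) = 24 ≠ 0, so rank(C) = 2.
rank(C) = 2 < n = 3, so the pair (A, B) is not completely controllable.

2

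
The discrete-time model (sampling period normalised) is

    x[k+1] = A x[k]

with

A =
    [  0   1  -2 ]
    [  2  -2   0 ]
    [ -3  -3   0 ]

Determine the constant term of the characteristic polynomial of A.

-24

Expand det(zI - A) for the 3×3 matrix.
p(z) = z^3 + 2z^2 - 8z - 24.
(Check: constant term = det(-A) = (-1)^3 det A = -24; coefficient of z^2 = -tr A = 2.)
The constant term is -24.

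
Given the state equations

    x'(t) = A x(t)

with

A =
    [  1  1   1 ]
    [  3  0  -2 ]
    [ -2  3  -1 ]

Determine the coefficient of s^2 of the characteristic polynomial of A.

0

Expand det(sI - A) for the 3×3 matrix.
p(s) = s^3 + 4s - 22.
(Check: constant term = det(-A) = (-1)^3 det A = -22; coefficient of s^2 = -tr A = 0.)
The coefficient of s^2 is 0.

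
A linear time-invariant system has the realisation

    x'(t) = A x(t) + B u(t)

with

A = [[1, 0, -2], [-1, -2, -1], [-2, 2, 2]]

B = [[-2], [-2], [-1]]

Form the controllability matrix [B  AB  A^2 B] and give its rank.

3

AB = [[0], [7], [-2]]
A^2B = [[4], [-12], [10]]
Controllability matrix C = [B  AB  A^2B] = [[-2, 0, 4], [-2, 7, -12], [-1, -2, 10]]
det(C) = (-2)·(7·10 - (-12)·(-2)) - 0·((-2)·10 - (-12)·(-1)) + 4·((-2)·(-2) - 7·(-1)) = (-2)·46 - 0·(-32) + 4·11 = -48 ≠ 0, so rank(C) = 3.
rank(C) = 3 = n, so the pair (A, B) is completely controllable.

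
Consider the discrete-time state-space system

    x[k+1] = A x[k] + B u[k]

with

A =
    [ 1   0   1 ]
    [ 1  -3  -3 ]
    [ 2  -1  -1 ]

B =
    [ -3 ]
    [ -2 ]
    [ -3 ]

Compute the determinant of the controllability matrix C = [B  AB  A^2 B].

253

AB = [[-6], [12], [-1]]
A^2B = [[-7], [-39], [-23]]
Controllability matrix C = [B  AB  A^2B] = [[-3, -6, -7], [-2, 12, -39], [-3, -1, -23]]
Expanding along the first row, det(C) = (-3)·(12·(-23) - (-39)·(-1)) - (-6)·((-2)·(-23) - (-39)·(-3)) + (-7)·((-2)·(-1) - 12·(-3)) = (-3)·(-315) - (-6)·(-71) + (-7)·38 = 253
Since det(C) ≠ 0, rank(C) = 3 and the system is completely controllable.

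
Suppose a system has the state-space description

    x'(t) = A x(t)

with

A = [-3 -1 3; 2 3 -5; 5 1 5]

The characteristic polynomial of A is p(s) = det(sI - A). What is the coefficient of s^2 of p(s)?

-5

Expand det(sI - A) for the 3×3 matrix.
p(s) = s^3 - 5s^2 - 17s + 64.
(Check: constant term = det(-A) = (-1)^3 det A = 64; coefficient of s^2 = -tr A = -5.)
The coefficient of s^2 is -5.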